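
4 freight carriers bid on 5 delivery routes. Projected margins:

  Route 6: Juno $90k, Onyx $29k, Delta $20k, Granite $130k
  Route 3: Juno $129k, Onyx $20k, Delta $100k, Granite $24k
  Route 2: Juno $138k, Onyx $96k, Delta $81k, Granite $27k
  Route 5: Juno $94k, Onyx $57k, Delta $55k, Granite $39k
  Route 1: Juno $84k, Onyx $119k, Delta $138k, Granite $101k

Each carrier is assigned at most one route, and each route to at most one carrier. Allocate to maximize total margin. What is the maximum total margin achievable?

Max total: $493k

Optimal: Juno→Route 3 ($129k), Onyx→Route 2 ($96k), Delta→Route 1 ($138k), Granite→Route 6 ($130k) — total 129+96+138+130 = $493k.
Column-greedy (each route in turn goes to its best remaining carrier) gives $410k, worse by 83.
Swapping Onyx↔Granite (Onyx→Route 6 $29k, Granite→Route 2 $27k) loses 170.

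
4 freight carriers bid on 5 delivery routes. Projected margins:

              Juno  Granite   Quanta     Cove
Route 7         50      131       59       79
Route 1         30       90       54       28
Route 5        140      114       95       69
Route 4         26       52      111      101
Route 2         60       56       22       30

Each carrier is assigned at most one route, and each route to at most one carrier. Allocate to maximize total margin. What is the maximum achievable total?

Treat this as an assignment problem: match each carrier to one route.
Optimal: Juno→Route 5 ($140k), Granite→Route 7 ($131k), Quanta→Route 1 ($54k), Cove→Route 4 ($101k) — total 140+131+54+101 = $426k.
Next-best assignment: Juno→Route 5, Granite→Route 1, Quanta→Route 4, Cove→Route 7 = $420k.
No other one-to-one assignment exceeds $426k.

Maximum total: $426k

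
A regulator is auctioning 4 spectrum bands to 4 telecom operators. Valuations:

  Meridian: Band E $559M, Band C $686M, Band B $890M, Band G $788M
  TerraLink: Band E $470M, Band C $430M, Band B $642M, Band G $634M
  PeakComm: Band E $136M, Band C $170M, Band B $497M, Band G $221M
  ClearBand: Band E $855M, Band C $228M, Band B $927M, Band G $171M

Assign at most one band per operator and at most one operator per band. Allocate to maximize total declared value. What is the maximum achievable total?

Optimal: Meridian→Band C ($686M), TerraLink→Band G ($634M), PeakComm→Band B ($497M), ClearBand→Band E ($855M) — total 686+634+497+855 = $2672M.
Next-best assignment: Meridian→Band G, TerraLink→Band C, PeakComm→Band B, ClearBand→Band E = $2570M.

Max total: $2672M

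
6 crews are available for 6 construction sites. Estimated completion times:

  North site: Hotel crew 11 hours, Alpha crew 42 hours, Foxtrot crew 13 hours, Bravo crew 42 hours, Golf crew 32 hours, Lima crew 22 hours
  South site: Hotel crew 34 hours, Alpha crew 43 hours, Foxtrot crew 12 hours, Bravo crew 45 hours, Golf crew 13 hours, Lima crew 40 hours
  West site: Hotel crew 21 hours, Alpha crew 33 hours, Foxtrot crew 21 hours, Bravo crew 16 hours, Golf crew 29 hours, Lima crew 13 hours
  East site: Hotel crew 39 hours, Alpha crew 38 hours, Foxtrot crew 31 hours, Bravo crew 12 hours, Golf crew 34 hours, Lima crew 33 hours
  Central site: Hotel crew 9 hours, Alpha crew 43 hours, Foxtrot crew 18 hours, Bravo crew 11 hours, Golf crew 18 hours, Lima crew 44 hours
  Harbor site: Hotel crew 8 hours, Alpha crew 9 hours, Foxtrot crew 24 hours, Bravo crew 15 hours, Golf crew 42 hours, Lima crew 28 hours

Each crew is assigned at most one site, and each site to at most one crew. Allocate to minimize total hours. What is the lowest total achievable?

Optimal: Hotel crew→Central site (9 hours), Alpha crew→Harbor site (9 hours), Foxtrot crew→North site (13 hours), Bravo crew→East site (12 hours), Golf crew→South site (13 hours), Lima crew→West site (13 hours) — total 9+9+13+12+13+13 = 69 hours.
Min-entry greedy (repeatedly take the single cheapest remaining cell) gives 114 hours, worse by 45.

Minimum total: 69 hours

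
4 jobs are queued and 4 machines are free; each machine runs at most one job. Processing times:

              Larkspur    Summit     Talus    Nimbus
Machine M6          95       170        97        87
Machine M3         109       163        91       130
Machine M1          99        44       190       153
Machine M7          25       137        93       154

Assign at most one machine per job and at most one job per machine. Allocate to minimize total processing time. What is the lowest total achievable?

Minimum total: 247 min

Optimal: Larkspur→Machine M7 (25 min), Summit→Machine M1 (44 min), Talus→Machine M3 (91 min), Nimbus→Machine M6 (87 min) — total 25+44+91+87 = 247 min.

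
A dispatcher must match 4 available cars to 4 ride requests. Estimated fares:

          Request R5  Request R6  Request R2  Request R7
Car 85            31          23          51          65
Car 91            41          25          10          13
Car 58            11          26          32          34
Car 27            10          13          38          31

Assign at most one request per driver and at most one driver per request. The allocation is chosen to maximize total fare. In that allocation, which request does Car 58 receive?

Optimal: Car 85→Request R7 ($65), Car 91→Request R5 ($41), Car 58→Request R6 ($26), Car 27→Request R2 ($38) — total 65+41+26+38 = $170.
Row-greedy (each driver in turn takes its best remaining request) gives $151, worse by 19.
Next-best assignment: Car 85→Request R7, Car 91→Request R5, Car 58→Request R2, Car 27→Request R6 = $151.
Swapping Car 27↔Car 91 (Car 27→Request R5 $10, Car 91→Request R2 $10) loses 59.
Car 58's own top request is Request R7 ($34), but forcing Car 58→Request R7 and reassigning the rest optimally gives only $139 — worse by 31.

Car 58 receives Request R6.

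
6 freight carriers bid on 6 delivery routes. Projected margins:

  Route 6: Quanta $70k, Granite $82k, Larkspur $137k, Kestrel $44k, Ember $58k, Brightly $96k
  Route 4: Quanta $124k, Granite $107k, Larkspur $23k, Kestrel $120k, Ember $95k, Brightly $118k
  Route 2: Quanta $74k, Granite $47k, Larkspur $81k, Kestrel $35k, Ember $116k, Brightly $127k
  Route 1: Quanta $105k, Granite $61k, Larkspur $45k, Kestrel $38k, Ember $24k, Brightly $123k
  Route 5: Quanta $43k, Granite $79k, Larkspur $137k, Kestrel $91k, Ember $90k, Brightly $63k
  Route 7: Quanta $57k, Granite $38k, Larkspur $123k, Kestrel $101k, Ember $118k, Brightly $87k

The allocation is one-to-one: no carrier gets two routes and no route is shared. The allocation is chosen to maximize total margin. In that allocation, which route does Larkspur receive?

Optimal: Quanta→Route 1 ($105k), Granite→Route 6 ($82k), Larkspur→Route 5 ($137k), Kestrel→Route 4 ($120k), Ember→Route 7 ($118k), Brightly→Route 2 ($127k) — total 105+82+137+120+118+127 = $689k.
Max-entry greedy (repeatedly take the single best remaining cell) gives $658k, worse by 31.
Larkspur's own top route is Route 6 ($137k), but forcing Larkspur→Route 6 and reassigning the rest optimally gives only $686k — worse by 3.

Larkspur receives Route 5.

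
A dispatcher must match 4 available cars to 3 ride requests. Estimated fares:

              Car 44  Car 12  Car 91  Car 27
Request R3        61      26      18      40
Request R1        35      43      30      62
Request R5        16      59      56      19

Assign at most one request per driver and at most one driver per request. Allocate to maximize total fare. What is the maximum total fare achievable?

Max total: $182

Optimal: Car 44→Request R3 ($61), Car 27→Request R1 ($62), Car 12→Request R5 ($59) — total 61+62+59 = $182.
Row-greedy (each driver in turn takes its best remaining request) gives $150, worse by 32.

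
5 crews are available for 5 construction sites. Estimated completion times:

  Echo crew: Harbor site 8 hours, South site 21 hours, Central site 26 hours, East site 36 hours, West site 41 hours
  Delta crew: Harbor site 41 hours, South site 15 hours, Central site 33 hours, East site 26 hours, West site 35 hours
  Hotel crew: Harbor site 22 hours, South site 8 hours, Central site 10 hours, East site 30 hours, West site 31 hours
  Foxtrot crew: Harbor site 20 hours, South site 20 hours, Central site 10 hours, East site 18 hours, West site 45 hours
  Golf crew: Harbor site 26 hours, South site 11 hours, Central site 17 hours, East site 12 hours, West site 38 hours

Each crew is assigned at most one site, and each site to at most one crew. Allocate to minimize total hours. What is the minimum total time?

Min total: 73 hours

Treat this as an assignment problem: match each crew to one site.
Optimal: Echo crew→Harbor site (8 hours), Delta crew→West site (35 hours), Hotel crew→South site (8 hours), Foxtrot crew→Central site (10 hours), Golf crew→East site (12 hours) — total 8+35+8+10+12 = 73 hours.
Row-greedy (each crew in turn takes its cheapest remaining site) gives 89 hours, worse by 16.
Next-best assignment: Echo crew→Harbor site, Delta crew→South site, Hotel crew→West site, Foxtrot crew→Central site, Golf crew→East site = 76 hours.
Swapping Golf crew↔Echo crew (Golf crew→Harbor site 26 hours, Echo crew→East site 36 hours) adds 42.
Checked against all permutations: 73 hours is optimal.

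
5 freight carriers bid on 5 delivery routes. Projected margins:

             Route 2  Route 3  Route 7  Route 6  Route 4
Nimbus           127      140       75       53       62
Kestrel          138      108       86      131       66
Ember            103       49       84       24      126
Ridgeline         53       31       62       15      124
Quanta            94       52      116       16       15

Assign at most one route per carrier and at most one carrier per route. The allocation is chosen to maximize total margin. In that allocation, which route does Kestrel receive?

Optimal: Nimbus→Route 3 ($140k), Kestrel→Route 6 ($131k), Ember→Route 2 ($103k), Ridgeline→Route 4 ($124k), Quanta→Route 7 ($116k) — total 140+131+103+124+116 = $614k.
Max-entry greedy (repeatedly take the single best remaining cell) gives $535k, worse by 79.
No other one-to-one assignment exceeds $614k.
Kestrel's own top route is Route 2 ($138k), but forcing Kestrel→Route 2 and reassigning the rest optimally gives only $542k — worse by 72.

Kestrel receives Route 6.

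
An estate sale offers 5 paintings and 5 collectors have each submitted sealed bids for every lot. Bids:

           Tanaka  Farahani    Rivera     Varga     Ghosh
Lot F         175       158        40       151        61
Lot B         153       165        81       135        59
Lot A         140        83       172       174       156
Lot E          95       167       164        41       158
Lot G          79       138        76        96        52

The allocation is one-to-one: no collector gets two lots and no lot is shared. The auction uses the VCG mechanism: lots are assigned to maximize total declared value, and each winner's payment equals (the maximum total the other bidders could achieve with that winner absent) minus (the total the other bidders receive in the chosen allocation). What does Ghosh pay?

Efficient allocation: Tanaka→Lot F ($175), Farahani→Lot G ($138), Rivera→Lot A ($172), Varga→Lot B ($135), Ghosh→Lot E ($158); total welfare W = $778.
Ghosh receives Lot E at value $158, so the others get W − 158 = $620.
Without Ghosh: best allocation of the remaining 4 bidders over all 5 lots is Tanaka→Lot F ($175), Farahani→Lot B ($165), Rivera→Lot E ($164), Varga→Lot A ($174), total $678.
VCG payment = (others' best without Ghosh) − (others' welfare with Ghosh) = 678 − 620 = $58.

Ghosh pays $58.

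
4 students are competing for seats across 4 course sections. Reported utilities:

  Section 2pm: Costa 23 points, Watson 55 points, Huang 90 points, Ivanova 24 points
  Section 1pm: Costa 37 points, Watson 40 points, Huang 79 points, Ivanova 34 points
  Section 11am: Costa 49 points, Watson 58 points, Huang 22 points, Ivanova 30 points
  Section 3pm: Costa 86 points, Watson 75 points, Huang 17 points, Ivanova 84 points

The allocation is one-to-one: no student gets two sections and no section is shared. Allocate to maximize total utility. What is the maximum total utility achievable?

Optimal: Costa→Section 1pm (37 points), Watson→Section 11am (58 points), Huang→Section 2pm (90 points), Ivanova→Section 3pm (84 points) — total 37+58+90+84 = 269 points.
Column-greedy (each section in turn goes to its best remaining student) gives 263 points, worse by 6.
Next-best assignment: Costa→Section 3pm, Watson→Section 11am, Huang→Section 2pm, Ivanova→Section 1pm = 268 points.
Checked against all permutations: 269 points is optimal.

Maximum total: 269 points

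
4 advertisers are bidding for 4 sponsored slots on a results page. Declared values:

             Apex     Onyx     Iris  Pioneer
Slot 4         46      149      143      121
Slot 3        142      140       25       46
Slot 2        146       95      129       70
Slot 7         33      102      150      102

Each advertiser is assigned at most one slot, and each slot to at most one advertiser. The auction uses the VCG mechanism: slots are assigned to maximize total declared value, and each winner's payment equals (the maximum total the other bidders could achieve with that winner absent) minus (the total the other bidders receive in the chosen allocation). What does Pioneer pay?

Pioneer pays $9.

Efficient allocation: Apex→Slot 2 ($146), Onyx→Slot 3 ($140), Iris→Slot 7 ($150), Pioneer→Slot 4 ($121); total welfare W = $557.
Pioneer receives Slot 4 at value $121, so the others get W − 121 = $436.
Without Pioneer: best allocation of the remaining 3 bidders over all 4 slots is Apex→Slot 2 ($146), Onyx→Slot 4 ($149), Iris→Slot 7 ($150), total $445.
VCG payment = (others' best without Pioneer) − (others' welfare with Pioneer) = 445 − 436 = $9.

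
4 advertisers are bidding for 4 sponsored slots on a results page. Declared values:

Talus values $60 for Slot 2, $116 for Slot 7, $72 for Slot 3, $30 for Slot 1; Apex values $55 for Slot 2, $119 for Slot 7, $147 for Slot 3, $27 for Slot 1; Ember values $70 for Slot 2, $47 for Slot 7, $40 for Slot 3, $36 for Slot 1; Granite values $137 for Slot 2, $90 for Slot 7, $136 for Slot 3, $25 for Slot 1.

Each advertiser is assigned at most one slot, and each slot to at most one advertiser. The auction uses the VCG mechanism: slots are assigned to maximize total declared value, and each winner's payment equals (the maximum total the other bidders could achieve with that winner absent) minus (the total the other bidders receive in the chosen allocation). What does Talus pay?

Efficient allocation: Talus→Slot 7 ($116), Apex→Slot 3 ($147), Ember→Slot 1 ($36), Granite→Slot 2 ($137); total welfare W = $436.
Talus receives Slot 7 at value $116, so the others get W − 116 = $320.
Without Talus: best allocation of the remaining 3 bidders over all 4 slots is Apex→Slot 3 ($147), Ember→Slot 7 ($47), Granite→Slot 2 ($137), total $331.
VCG payment = (others' best without Talus) − (others' welfare with Talus) = 331 − 320 = $11.

Talus pays $11.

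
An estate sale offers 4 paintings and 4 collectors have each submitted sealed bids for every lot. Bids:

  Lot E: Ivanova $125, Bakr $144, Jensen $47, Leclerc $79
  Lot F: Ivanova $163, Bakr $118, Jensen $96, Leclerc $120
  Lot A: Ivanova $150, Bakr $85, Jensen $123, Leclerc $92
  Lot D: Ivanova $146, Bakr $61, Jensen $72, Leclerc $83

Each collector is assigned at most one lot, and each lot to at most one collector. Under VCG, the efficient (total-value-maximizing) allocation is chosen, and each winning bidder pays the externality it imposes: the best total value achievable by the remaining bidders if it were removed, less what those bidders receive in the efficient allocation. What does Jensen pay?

Efficient allocation: Ivanova→Lot D ($146), Bakr→Lot E ($144), Jensen→Lot A ($123), Leclerc→Lot F ($120); total welfare W = $533.
Jensen receives Lot A at value $123, so the others get W − 123 = $410.
Without Jensen: best allocation of the remaining 3 bidders over all 4 lots is Ivanova→Lot A ($150), Bakr→Lot E ($144), Leclerc→Lot F ($120), total $414.
VCG payment = (others' best without Jensen) − (others' welfare with Jensen) = 414 − 410 = $4.

Jensen pays $4.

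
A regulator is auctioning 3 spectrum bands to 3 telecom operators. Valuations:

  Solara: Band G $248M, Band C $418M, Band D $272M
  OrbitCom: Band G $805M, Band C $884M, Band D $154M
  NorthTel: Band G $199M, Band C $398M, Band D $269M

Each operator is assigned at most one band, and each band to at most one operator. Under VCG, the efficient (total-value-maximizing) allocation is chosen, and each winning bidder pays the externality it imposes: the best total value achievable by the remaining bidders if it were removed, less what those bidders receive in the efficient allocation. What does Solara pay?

Efficient allocation: Solara→Band C ($418M), OrbitCom→Band G ($805M), NorthTel→Band D ($269M); total welfare W = $1492M.
Solara receives Band C at value $418M, so the others get W − 418 = $1074M.
Without Solara: best allocation of the remaining 2 bidders over all 3 bands is OrbitCom→Band G ($805M), NorthTel→Band C ($398M), total $1203M.
VCG payment = (others' best without Solara) − (others' welfare with Solara) = 1203 − 1074 = $129M.

Solara pays $129M.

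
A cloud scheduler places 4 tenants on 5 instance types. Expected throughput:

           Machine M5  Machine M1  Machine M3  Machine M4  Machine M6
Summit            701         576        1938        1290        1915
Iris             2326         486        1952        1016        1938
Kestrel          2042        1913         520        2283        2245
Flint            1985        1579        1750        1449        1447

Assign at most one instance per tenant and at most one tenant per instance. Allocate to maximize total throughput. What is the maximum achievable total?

Maximum total: 8274 ops/s

Optimal: Summit→Machine M6 (1915 ops/s), Iris→Machine M5 (2326 ops/s), Kestrel→Machine M4 (2283 ops/s), Flint→Machine M3 (1750 ops/s) — total 1915+2326+2283+1750 = 8274 ops/s.
Row-greedy (each tenant in turn takes its best remaining instance) gives 8126 ops/s, worse by 148.
Next-best assignment: Summit→Machine M3, Iris→Machine M6, Kestrel→Machine M4, Flint→Machine M5 = 8144 ops/s.
Swapping Flint↔Iris (Flint→Machine M5 1985 ops/s, Iris→Machine M3 1952 ops/s) loses 139.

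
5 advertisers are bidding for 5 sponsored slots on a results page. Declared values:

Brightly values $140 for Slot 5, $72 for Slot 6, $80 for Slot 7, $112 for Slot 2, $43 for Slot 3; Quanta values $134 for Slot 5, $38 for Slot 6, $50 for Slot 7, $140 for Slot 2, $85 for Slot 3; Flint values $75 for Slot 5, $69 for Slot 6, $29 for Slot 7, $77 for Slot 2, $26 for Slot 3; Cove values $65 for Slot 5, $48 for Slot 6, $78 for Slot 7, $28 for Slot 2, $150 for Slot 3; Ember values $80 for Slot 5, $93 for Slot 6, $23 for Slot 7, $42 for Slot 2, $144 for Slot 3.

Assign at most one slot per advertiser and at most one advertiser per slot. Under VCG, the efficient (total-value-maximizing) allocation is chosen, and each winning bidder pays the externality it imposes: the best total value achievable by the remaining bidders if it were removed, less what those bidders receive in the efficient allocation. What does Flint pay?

Efficient allocation: Brightly→Slot 5 ($140), Quanta→Slot 2 ($140), Flint→Slot 6 ($69), Cove→Slot 7 ($78), Ember→Slot 3 ($144); total welfare W = $571.
Flint receives Slot 6 at value $69, so the others get W − 69 = $502.
Without Flint: best allocation of the remaining 4 bidders over all 5 slots is Brightly→Slot 5 ($140), Quanta→Slot 2 ($140), Cove→Slot 3 ($150), Ember→Slot 6 ($93), total $523.
VCG payment = (others' best without Flint) − (others' welfare with Flint) = 523 − 502 = $21.

Flint pays $21.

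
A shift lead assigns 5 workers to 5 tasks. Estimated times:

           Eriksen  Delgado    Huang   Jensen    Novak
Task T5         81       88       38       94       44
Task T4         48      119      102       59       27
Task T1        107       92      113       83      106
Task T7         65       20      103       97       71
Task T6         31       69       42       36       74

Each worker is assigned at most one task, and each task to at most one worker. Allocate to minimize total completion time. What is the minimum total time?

Treat this as an assignment problem: match each worker to one task.
Optimal: Eriksen→Task T6 (31 min), Delgado→Task T7 (20 min), Huang→Task T5 (38 min), Jensen→Task T1 (83 min), Novak→Task T4 (27 min) — total 31+20+38+83+27 = 199 min.
Row-greedy (each worker in turn takes its cheapest remaining task) gives 254 min, worse by 55.
Swapping Novak↔Huang (Novak→Task T5 44 min, Huang→Task T4 102 min) adds 81.

Min total: 199 min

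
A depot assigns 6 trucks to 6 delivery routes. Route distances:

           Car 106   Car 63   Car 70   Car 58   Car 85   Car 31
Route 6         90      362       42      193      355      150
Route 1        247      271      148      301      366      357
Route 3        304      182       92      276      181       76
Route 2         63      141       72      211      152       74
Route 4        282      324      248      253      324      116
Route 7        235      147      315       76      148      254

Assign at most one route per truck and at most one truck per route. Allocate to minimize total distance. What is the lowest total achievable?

Min total: 749 km

Optimal: Car 106→Route 2 (63 km), Car 63→Route 1 (271 km), Car 70→Route 6 (42 km), Car 58→Route 7 (76 km), Car 85→Route 3 (181 km), Car 31→Route 4 (116 km) — total 63+271+42+76+181+116 = 749 km.
Row-greedy (each truck in turn takes its cheapest remaining route) gives 1043 km, worse by 294.
Next-best assignment: Car 106→Route 6, Car 63→Route 2, Car 70→Route 1, Car 58→Route 7, Car 85→Route 3, Car 31→Route 4 = 752 km.
Checked against all permutations: 749 km is optimal.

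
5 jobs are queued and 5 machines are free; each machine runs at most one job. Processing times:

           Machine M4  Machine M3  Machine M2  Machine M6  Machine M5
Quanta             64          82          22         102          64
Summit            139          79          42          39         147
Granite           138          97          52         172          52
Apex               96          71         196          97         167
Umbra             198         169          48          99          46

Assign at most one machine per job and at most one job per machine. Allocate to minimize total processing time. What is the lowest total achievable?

Min total: 272 min

Optimal: Quanta→Machine M4 (64 min), Summit→Machine M6 (39 min), Granite→Machine M2 (52 min), Apex→Machine M3 (71 min), Umbra→Machine M5 (46 min) — total 64+39+52+71+46 = 272 min.
Column-greedy (each machine in turn goes to its cheapest remaining job) gives 328 min, worse by 56.
Swapping Granite↔Quanta (Granite→Machine M4 138 min, Quanta→Machine M2 22 min) adds 44.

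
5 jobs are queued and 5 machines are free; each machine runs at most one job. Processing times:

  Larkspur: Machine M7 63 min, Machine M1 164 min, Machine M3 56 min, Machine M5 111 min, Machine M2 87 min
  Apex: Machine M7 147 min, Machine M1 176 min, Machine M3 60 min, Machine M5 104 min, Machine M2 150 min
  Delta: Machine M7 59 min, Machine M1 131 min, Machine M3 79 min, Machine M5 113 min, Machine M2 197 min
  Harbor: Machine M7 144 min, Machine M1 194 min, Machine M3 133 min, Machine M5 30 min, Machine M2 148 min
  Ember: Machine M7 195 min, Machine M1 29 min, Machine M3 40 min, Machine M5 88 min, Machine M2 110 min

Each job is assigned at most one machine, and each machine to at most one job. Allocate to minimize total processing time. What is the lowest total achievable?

Min total: 265 min

This is a one-to-one assignment (minimum-cost bipartite matching).
Optimal: Larkspur→Machine M2 (87 min), Apex→Machine M3 (60 min), Delta→Machine M7 (59 min), Harbor→Machine M5 (30 min), Ember→Machine M1 (29 min) — total 87+60+59+30+29 = 265 min.
Min-entry greedy (repeatedly take the single cheapest remaining cell) gives 324 min, worse by 59.
Next-best assignment: Larkspur→Machine M3, Apex→Machine M2, Delta→Machine M7, Harbor→Machine M5, Ember→Machine M1 = 324 min.
Swapping Ember↔Apex (Ember→Machine M3 40 min, Apex→Machine M1 176 min) adds 127.
Every other assignment is strictly worse.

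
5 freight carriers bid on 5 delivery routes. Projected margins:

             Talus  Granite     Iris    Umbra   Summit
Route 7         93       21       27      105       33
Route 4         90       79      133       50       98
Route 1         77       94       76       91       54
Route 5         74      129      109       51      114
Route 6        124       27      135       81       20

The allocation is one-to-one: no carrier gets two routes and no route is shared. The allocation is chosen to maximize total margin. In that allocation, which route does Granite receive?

Granite receives Route 1.

Treat this as an assignment problem: match each carrier to one route.
Optimal: Talus→Route 6 ($124k), Granite→Route 1 ($94k), Iris→Route 4 ($133k), Umbra→Route 7 ($105k), Summit→Route 5 ($114k) — total 124+94+133+105+114 = $570k.
Max-entry greedy (repeatedly take the single best remaining cell) gives $544k, worse by 26.
Granite's own top route is Route 5 ($129k), but forcing Granite→Route 5 and reassigning the rest optimally gives only $546k — worse by 24.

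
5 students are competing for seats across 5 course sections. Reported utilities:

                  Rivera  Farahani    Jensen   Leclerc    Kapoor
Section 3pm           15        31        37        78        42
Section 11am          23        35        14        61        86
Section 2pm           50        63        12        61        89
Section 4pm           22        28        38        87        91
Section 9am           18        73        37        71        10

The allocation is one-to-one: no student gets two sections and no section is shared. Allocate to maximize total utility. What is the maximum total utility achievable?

This is a one-to-one assignment (maximum-weight bipartite matching).
Optimal: Rivera→Section 2pm (50 points), Farahani→Section 9am (73 points), Jensen→Section 3pm (37 points), Leclerc→Section 4pm (87 points), Kapoor→Section 11am (86 points) — total 50+73+37+87+86 = 333 points.
Row-greedy (each student in turn takes its best remaining section) gives 325 points, worse by 8.
Every other assignment is strictly worse.

Maximum total: 333 points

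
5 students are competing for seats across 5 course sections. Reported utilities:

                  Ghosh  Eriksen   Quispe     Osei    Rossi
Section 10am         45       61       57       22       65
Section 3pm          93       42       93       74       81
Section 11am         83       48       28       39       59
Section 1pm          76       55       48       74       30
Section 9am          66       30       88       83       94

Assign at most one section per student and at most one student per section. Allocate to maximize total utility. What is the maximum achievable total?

Max total: 405 points

Optimal: Ghosh→Section 11am (83 points), Eriksen→Section 10am (61 points), Quispe→Section 3pm (93 points), Osei→Section 1pm (74 points), Rossi→Section 9am (94 points) — total 83+61+93+74+94 = 405 points.
Column-greedy (each section in turn goes to its best remaining student) gives 368 points, worse by 37.
Next-best assignment: Ghosh→Section 11am, Eriksen→Section 10am, Quispe→Section 9am, Osei→Section 1pm, Rossi→Section 3pm = 387 points.
Checked against all permutations: 405 points is optimal.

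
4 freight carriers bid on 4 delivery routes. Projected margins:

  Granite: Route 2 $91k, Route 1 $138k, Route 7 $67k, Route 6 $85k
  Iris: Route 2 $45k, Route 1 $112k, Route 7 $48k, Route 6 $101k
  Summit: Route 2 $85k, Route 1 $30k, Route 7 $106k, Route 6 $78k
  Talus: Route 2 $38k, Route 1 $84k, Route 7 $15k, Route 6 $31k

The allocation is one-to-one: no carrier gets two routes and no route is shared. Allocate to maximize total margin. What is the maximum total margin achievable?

Optimal: Granite→Route 1 ($138k), Iris→Route 6 ($101k), Summit→Route 7 ($106k), Talus→Route 2 ($38k) — total 138+101+106+38 = $383k.
Column-greedy (each route in turn goes to its best remaining carrier) gives $340k, worse by 43.

Maximum total: $383k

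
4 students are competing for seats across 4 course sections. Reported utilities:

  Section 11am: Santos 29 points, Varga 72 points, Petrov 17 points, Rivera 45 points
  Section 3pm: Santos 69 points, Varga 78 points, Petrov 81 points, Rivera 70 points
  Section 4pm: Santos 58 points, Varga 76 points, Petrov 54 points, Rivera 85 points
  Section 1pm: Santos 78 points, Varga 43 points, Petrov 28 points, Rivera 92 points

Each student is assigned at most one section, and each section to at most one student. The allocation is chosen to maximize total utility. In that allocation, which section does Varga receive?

Optimal: Santos→Section 1pm (78 points), Varga→Section 11am (72 points), Petrov→Section 3pm (81 points), Rivera→Section 4pm (85 points) — total 78+72+81+85 = 316 points.
Max-entry greedy (repeatedly take the single best remaining cell) gives 278 points, worse by 38.
Varga's own top section is Section 3pm (78 points), but forcing Varga→Section 3pm and reassigning the rest optimally gives only 258 points — worse by 58.

Varga receives Section 11am.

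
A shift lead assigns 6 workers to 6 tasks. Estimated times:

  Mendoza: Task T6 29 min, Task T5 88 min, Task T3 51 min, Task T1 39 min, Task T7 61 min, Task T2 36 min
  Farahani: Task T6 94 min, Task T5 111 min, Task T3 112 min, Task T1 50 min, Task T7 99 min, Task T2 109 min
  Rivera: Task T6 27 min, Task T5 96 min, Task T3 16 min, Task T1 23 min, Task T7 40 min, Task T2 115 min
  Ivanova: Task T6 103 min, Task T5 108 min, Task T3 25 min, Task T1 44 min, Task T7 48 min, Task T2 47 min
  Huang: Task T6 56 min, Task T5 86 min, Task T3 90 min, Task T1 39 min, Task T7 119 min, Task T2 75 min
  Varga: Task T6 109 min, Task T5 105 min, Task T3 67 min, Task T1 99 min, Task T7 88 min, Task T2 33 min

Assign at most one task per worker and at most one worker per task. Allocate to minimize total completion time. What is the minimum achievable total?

Treat this as an assignment problem: match each worker to one task.
Optimal: Mendoza→Task T6 (29 min), Farahani→Task T1 (50 min), Rivera→Task T3 (16 min), Ivanova→Task T7 (48 min), Huang→Task T5 (86 min), Varga→Task T2 (33 min) — total 29+50+16+48+86+33 = 262 min.
Column-greedy (each task in turn goes to its cheapest remaining worker) gives 374 min, worse by 112.
Next-best assignment: Mendoza→Task T6, Farahani→Task T1, Rivera→Task T7, Ivanova→Task T3, Huang→Task T5, Varga→Task T2 = 263 min.

Minimum total: 262 min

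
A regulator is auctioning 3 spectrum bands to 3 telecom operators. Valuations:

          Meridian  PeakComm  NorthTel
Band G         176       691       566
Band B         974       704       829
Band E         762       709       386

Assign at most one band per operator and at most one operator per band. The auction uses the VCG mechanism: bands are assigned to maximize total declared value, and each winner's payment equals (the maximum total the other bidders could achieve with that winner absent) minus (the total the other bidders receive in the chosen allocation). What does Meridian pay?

Meridian pays $18M.

Efficient allocation: Meridian→Band E ($762M), PeakComm→Band G ($691M), NorthTel→Band B ($829M); total welfare W = $2282M.
Meridian receives Band E at value $762M, so the others get W − 762 = $1520M.
Without Meridian: best allocation of the remaining 2 bidders over all 3 bands is PeakComm→Band E ($709M), NorthTel→Band B ($829M), total $1538M.
VCG payment = (others' best without Meridian) − (others' welfare with Meridian) = 1538 − 1520 = $18M.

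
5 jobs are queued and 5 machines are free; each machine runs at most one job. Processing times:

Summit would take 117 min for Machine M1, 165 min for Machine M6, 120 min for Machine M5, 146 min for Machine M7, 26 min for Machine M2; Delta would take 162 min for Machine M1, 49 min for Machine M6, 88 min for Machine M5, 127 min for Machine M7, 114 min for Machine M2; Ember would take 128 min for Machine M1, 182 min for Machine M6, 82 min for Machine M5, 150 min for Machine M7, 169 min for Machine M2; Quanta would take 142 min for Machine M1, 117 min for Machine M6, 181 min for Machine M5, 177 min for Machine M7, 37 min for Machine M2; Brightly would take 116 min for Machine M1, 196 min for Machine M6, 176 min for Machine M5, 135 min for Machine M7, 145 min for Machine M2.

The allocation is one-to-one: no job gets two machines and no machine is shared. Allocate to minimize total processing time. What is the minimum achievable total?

Optimal: Summit→Machine M1 (117 min), Delta→Machine M6 (49 min), Ember→Machine M5 (82 min), Quanta→Machine M2 (37 min), Brightly→Machine M7 (135 min) — total 117+49+82+37+135 = 420 min.
Row-greedy (each job in turn takes its cheapest remaining machine) gives 434 min, worse by 14.

Min total: 420 min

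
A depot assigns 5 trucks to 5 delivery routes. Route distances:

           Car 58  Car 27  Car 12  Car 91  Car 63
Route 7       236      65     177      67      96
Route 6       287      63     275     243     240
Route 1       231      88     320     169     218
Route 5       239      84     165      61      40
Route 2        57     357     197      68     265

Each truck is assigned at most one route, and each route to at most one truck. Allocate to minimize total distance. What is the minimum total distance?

Optimal: Car 58→Route 2 (57 km), Car 27→Route 6 (63 km), Car 12→Route 7 (177 km), Car 91→Route 1 (169 km), Car 63→Route 5 (40 km) — total 57+63+177+169+40 = 506 km.
Column-greedy (each route in turn goes to its cheapest remaining truck) gives 696 km, worse by 190.
Next-best assignment: Car 58→Route 2, Car 27→Route 1, Car 12→Route 6, Car 91→Route 7, Car 63→Route 5 = 527 km.
Checked against all permutations: 506 km is optimal.

Min total: 506 km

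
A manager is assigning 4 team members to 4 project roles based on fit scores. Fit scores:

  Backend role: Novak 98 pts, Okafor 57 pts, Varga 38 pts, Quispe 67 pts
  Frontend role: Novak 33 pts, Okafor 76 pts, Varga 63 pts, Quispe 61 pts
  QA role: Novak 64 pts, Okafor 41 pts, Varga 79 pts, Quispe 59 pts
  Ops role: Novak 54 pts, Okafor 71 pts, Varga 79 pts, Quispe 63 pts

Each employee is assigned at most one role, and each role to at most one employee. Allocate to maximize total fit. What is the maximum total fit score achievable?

Max total: 316 pts

Optimal: Novak→Backend role (98 pts), Okafor→Frontend role (76 pts), Varga→QA role (79 pts), Quispe→Ops role (63 pts) — total 98+76+79+63 = 316 pts.
Next-best assignment: Novak→Backend role, Okafor→Frontend role, Varga→Ops role, Quispe→QA role = 312 pts.
Checked against all permutations: 316 pts is optimal.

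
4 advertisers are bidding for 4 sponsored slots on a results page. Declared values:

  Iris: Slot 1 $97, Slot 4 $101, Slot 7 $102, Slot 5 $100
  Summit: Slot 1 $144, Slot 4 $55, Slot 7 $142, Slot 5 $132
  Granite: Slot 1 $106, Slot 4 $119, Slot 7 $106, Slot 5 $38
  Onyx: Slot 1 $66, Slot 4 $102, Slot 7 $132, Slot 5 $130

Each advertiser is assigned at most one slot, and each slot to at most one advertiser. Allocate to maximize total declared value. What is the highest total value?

This is the linear assignment problem.
Optimal: Iris→Slot 7 ($102), Summit→Slot 1 ($144), Granite→Slot 4 ($119), Onyx→Slot 5 ($130) — total 102+144+119+130 = $495.
Swapping Onyx↔Summit (Onyx→Slot 1 $66, Summit→Slot 5 $132) loses 76.
No other one-to-one assignment exceeds $495.

Maximum total: $495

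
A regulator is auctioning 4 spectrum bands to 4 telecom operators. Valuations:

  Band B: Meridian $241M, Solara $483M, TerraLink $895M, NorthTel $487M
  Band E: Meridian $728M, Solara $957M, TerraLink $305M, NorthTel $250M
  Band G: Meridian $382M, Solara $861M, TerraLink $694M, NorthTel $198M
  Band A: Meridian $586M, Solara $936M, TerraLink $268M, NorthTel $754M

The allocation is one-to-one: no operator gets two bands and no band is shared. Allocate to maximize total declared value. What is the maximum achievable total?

Maximum total: $3238M

Optimal: Meridian→Band E ($728M), Solara→Band G ($861M), TerraLink→Band B ($895M), NorthTel→Band A ($754M) — total 728+861+895+754 = $3238M.
Max-entry greedy (repeatedly take the single best remaining cell) gives $2988M, worse by 250.
Next-best assignment: Meridian→Band G, Solara→Band E, TerraLink→Band B, NorthTel→Band A = $2988M.
Swapping NorthTel↔TerraLink (NorthTel→Band B $487M, TerraLink→Band A $268M) loses 894.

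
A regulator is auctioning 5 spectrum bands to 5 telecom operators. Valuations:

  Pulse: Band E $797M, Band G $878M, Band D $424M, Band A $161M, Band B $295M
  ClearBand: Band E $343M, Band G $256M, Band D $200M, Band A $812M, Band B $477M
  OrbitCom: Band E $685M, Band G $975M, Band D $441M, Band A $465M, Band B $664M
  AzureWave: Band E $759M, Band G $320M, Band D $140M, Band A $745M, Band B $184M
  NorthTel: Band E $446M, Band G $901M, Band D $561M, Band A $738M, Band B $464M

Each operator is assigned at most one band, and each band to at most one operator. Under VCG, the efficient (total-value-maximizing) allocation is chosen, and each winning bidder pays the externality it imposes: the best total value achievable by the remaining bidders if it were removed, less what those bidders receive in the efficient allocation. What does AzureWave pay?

Efficient allocation: Pulse→Band G ($878M), ClearBand→Band A ($812M), OrbitCom→Band B ($664M), AzureWave→Band E ($759M), NorthTel→Band D ($561M); total welfare W = $3674M.
AzureWave receives Band E at value $759M, so the others get W − 759 = $2915M.
Without AzureWave: best allocation of the remaining 4 bidders over all 5 bands is Pulse→Band E ($797M), ClearBand→Band A ($812M), OrbitCom→Band B ($664M), NorthTel→Band G ($901M), total $3174M.
VCG payment = (others' best without AzureWave) − (others' welfare with AzureWave) = 3174 − 2915 = $259M.

AzureWave pays $259M.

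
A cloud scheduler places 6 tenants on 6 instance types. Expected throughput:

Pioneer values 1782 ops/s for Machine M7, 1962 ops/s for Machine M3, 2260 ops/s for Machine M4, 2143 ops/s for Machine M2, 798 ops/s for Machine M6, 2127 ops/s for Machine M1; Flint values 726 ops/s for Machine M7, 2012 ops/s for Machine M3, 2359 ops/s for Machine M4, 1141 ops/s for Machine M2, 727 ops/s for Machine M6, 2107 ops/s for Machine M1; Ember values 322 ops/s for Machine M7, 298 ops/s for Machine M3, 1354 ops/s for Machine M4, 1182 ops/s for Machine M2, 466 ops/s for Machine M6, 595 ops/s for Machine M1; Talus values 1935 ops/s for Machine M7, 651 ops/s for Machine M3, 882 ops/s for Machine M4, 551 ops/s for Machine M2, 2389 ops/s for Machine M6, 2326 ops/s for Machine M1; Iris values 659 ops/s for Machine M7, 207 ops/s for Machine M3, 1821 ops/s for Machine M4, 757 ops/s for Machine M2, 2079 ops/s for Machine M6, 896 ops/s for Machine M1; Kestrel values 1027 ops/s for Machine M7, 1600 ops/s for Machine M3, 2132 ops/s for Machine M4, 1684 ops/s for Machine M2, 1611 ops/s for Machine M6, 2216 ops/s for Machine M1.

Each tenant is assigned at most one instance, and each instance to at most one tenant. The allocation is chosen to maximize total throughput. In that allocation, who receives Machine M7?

Treat this as an assignment problem: match each tenant to one instance.
Optimal: Pioneer→Machine M2 (2143 ops/s), Flint→Machine M3 (2012 ops/s), Ember→Machine M4 (1354 ops/s), Talus→Machine M7 (1935 ops/s), Iris→Machine M6 (2079 ops/s), Kestrel→Machine M1 (2216 ops/s) — total 2143+2012+1354+1935+2079+2216 = 11739 ops/s.
Column-greedy (each instance in turn goes to its best remaining tenant) gives 10565 ops/s, worse by 1174.
Swapping Kestrel↔Iris (Kestrel→Machine M6 1611 ops/s, Iris→Machine M1 896 ops/s) loses 1788.
Every other assignment is strictly worse.
Talus's own top instance is Machine M6 (2389 ops/s), but forcing Talus→Machine M6 and reassigning the rest optimally gives only 11402 ops/s — worse by 337.

Talus receives Machine M7.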